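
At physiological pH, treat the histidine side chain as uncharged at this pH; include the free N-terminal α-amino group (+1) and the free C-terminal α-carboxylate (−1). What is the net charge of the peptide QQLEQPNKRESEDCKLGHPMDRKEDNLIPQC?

Near pH 7.4, K and R contribute +1 each, D and E contribute −1 each, and every other side chain (His included, as stated) is uncharged.
Positive (K, R): K8, R9, K15, R22, K23 → +5.
Negative (D, E): E4, E10, E12, D13, D21, E24, D25 → −7.
The N-terminus (+1) and C-terminus (−1) cancel.
Net charge = (+5) + (−7) = −2.

-2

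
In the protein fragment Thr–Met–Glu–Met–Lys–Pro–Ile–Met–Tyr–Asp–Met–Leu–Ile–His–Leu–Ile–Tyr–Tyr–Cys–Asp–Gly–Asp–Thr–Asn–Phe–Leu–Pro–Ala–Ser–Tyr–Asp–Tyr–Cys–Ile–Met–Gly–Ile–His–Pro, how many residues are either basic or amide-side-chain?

Basic: H, K, R. Amide-side-chain: N, Q.
Basic residues here: Lys5, His14, His38 (3).
Amide-side-chain residues here: Asn24 (1).
The two groups share no amino acid, so total = 3 + 1 = 4.

4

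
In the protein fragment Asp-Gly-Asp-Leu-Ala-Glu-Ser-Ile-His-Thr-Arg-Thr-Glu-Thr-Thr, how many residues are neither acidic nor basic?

Acidic: D, E. Basic: K, R, H. All other residues are neither.
Matching residues: Gly2, Leu4, Ala5, Ser7, Ile8, Thr10, Thr12, Thr14, Thr15.

9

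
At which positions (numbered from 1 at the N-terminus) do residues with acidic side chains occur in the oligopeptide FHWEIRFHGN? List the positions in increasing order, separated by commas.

Only D (aspartate) and E (glutamate) carry a side-chain carboxylic acid.
Matching residues: E4.

4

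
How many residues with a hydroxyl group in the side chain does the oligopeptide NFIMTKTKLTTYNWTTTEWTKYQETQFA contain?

S, T, and Y are the three residues with a side-chain hydroxyl.
Matching residues: T5, T7, T10, T11, Y12, T15, T16, T17, T20, Y22, T25.

11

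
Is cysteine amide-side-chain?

The amide-side-chain residues are Asn (N) and Gln (Q).
Cysteine is not in this group.

No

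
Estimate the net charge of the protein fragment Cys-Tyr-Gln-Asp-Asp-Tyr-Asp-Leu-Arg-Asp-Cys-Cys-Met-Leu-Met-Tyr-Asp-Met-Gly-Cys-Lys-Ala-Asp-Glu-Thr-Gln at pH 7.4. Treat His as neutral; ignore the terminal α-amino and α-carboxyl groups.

At pH ~7.4 the Lys and Arg side chains are protonated (+1), the Asp and Glu side chains are deprotonated (−1), and with His taken as neutral all other side chains carry no charge.
Positive (K, R): Arg9, Lys21 → +2.
Negative (D, E): Asp4, Asp5, Asp7, Asp10, Asp17, Asp23, Glu24 → −7.
Net charge = (+2) + (−7) = −5.

-5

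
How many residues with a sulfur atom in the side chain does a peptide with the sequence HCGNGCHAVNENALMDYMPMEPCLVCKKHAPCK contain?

8

The sulfur-bearing residues are cysteine (–SH) and methionine (–S–CH₃).
Matching residues: C2, C6, M15, M18, M20, C23, C26, C32.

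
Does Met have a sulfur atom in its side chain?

The sulfur-bearing residues are cysteine (–SH) and methionine (–S–CH₃).
Methionine is in this group.

Yes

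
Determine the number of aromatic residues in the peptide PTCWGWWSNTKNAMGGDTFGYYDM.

6

Phenylalanine (F), tryptophan (W), and tyrosine (Y) have aromatic ring side chains.
Matching residues: W4, W6, W7, F19, Y21, Y22.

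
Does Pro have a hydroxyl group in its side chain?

No

The –OH-bearing residues are Ser, Thr (aliphatic alcohols), and Tyr (phenol).
Proline is not in this group.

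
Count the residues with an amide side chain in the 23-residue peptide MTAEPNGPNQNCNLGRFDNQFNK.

Only N (asparagine) and Q (glutamine) carry a side-chain carboxamide.
Matching residues: N6, N9, Q10, N11, N13, N19, Q20, N22.

8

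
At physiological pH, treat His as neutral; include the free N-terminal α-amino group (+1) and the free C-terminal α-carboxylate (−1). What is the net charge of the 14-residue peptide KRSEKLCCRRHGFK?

At pH ~7.4 the Lys and Arg side chains are protonated (+1), the Asp and Glu side chains are deprotonated (−1), and with His taken as neutral all other side chains carry no charge.
Positive (K, R): K1, R2, K5, R9, R10, K14 → +6.
Negative (D, E): E4 → −1.
The N-terminus (+1) and C-terminus (−1) cancel.
Net charge = (+6) + (−1) = +5.

+5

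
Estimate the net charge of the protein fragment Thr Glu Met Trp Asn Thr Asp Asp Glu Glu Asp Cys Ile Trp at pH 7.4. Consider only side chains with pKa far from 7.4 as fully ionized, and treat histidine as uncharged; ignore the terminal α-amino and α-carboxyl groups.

The side chains ionized at physiological pH are Lys/Arg (+1) and Asp/Glu (−1); with His treated as neutral, nothing else contributes.
Positive (K, R): none → +0.
Negative (D, E): Glu2, Asp7, Asp8, Glu9, Glu10, Asp11 → −6.
Net charge = (+0) + (−6) = −6.

-6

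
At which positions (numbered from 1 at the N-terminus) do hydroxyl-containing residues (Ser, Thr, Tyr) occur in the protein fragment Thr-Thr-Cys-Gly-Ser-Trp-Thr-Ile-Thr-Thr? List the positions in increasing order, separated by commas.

1, 2, 5, 7, 9, 10

Matching residues: Thr1, Thr2, Ser5, Thr7, Thr9, Thr10.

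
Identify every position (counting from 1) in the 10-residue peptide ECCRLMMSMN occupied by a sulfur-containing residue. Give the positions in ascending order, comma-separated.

2, 3, 6, 7, 9

Matching residues: C2, C3, M6, M7, M9.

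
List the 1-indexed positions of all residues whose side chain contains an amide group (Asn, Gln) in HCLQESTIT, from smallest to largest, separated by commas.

Matching residues: Q4.

4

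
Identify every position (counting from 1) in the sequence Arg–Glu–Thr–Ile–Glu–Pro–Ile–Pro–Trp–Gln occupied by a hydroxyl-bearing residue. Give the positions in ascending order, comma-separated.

3

S, T, and Y are the three residues with a side-chain hydroxyl.
Matching residues: Thr3.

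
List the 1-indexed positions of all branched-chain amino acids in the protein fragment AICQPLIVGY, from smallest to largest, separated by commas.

Valine (V), leucine (L), and isoleucine (I) are the branched-chain amino acids.
Matching residues: I2, L6, I7, V8.

2, 6, 7, 8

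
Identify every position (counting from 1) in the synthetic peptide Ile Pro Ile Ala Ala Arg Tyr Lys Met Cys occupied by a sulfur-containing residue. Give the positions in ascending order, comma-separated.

Cysteine (C, thiol) and methionine (M, thioether) are the two sulfur-containing amino acids.
Matching residues: Met9, Cys10.

9, 10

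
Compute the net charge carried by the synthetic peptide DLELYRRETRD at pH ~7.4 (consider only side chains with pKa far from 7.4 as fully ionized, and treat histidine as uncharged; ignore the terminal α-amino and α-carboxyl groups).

At pH ~7.4 the Lys and Arg side chains are protonated (+1), the Asp and Glu side chains are deprotonated (−1), and with His taken as neutral all other side chains carry no charge.
Positive (K, R): R6, R7, R10 → +3.
Negative (D, E): D1, E3, E8, D11 → −4.
Net charge = (+3) + (−4) = −1.

-1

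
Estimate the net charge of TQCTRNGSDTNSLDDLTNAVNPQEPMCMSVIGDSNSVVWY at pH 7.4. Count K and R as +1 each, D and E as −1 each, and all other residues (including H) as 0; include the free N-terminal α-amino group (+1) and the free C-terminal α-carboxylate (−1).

Positive (K, R): R5 → +1.
Negative (D, E): D9, D14, D15, E24, D33 → −5.
The N-terminus (+1) and C-terminus (−1) cancel.
Net charge = (+1) + (−5) = −4.

-4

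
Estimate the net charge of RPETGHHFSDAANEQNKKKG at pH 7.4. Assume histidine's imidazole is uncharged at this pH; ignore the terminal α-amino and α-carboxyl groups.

+1

At pH ~7.4 the Lys and Arg side chains are protonated (+1), the Asp and Glu side chains are deprotonated (−1), and with His taken as neutral all other side chains carry no charge.
Positive (K, R): R1, K17, K18, K19 → +4.
Negative (D, E): E3, D10, E14 → −3.
Net charge = (+4) + (−3) = +1.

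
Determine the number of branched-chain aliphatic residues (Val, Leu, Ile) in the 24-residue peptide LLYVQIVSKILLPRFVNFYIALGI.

Matching residues: L1, L2, V4, I6, V7, I10, L11, L12, V16, I20, L22, I24.

12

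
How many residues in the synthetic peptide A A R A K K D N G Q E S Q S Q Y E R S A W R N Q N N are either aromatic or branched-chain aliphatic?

Aromatic: F, W, Y. Branched-chain aliphatic: I, L, V.
Aromatic residues here: Y16, W21 (2).
Branched-chain aliphatic residues here: none (0).
The two groups share no amino acid, so total = 2 + 0 = 2.

2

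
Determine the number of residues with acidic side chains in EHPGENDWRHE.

4

The acidic residues are Asp (D) and Glu (E), whose side chains end in a carboxylate group.
Matching residues: E1, E5, D7, E11.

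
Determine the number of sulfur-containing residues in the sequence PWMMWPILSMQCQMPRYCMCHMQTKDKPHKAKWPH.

9

Cysteine (C, thiol) and methionine (M, thioether) are the two sulfur-containing amino acids.
Matching residues: M3, M4, M10, C12, M14, C18, M19, C20, M22.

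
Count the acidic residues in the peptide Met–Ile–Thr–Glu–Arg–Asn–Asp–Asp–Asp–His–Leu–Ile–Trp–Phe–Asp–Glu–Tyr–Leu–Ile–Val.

The acidic residues are Asp (D) and Glu (E), whose side chains end in a carboxylate group.
Matching residues: Glu4, Asp7, Asp8, Asp9, Asp15, Glu16.

6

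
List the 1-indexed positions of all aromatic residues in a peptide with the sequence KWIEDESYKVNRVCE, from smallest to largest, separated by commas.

The aromatic amino acids are Phe (F, benzyl), Trp (W, indole), and Tyr (Y, phenol).
Matching residues: W2, Y8.

2, 8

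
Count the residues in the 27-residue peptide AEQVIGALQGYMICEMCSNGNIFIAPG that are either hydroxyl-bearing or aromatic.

Hydroxyl-bearing: S, T, Y. Aromatic: F, W, Y.
Hydroxyl-bearing residues here: Y11, S18 (2).
Aromatic residues here: Y11, F23 (2).
Y is in both groups, so the 1 Y residue must not be double-counted.
Total = 2 + 2 − 1 = 3.

3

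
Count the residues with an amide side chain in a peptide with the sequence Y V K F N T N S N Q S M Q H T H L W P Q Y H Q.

7

The amide-side-chain residues are Asn (N) and Gln (Q).
Matching residues: N5, N7, N9, Q10, Q13, Q20, Q23.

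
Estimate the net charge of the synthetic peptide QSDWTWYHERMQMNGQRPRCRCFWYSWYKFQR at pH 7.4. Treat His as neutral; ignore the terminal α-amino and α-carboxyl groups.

At pH ~7.4 the Lys and Arg side chains are protonated (+1), the Asp and Glu side chains are deprotonated (−1), and with His taken as neutral all other side chains carry no charge.
Positive (K, R): R10, R17, R19, R21, K29, R32 → +6.
Negative (D, E): D3, E9 → −2.
Net charge = (+6) + (−2) = +4.

+4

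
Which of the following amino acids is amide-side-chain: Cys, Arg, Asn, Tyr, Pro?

Only N (asparagine) and Q (glutamine) carry a side-chain carboxamide.
Of the listed options, only Asn belongs to this group.

Asn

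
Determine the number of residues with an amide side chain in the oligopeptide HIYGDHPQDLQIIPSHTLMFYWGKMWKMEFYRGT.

Asparagine (N) and glutamine (Q) have uncharged amide side chains.
Matching residues: Q8, Q11.

2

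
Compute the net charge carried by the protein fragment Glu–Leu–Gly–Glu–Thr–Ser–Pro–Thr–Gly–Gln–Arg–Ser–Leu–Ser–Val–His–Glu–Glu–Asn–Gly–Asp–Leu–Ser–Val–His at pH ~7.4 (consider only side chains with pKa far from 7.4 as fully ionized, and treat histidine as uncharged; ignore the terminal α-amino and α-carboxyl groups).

-4

The side chains ionized at physiological pH are Lys/Arg (+1) and Asp/Glu (−1); with His treated as neutral, nothing else contributes.
Positive (K, R): Arg11 → +1.
Negative (D, E): Glu1, Glu4, Glu17, Glu18, Asp21 → −5.
Net charge = (+1) + (−5) = −4.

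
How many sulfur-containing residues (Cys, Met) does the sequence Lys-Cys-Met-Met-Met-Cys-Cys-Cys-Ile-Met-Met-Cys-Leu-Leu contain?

Matching residues: Cys2, Met3, Met4, Met5, Cys6, Cys7, Cys8, Met10, Met11, Cys12.

10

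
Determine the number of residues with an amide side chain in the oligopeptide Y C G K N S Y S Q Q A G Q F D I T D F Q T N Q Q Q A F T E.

Only N (asparagine) and Q (glutamine) carry a side-chain carboxamide.
Matching residues: N5, Q9, Q10, Q13, Q20, N22, Q23, Q24, Q25.

9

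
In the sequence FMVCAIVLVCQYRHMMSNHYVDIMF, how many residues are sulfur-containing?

Cysteine (C, thiol) and methionine (M, thioether) are the two sulfur-containing amino acids.
Matching residues: M2, C4, C10, M15, M16, M24.

6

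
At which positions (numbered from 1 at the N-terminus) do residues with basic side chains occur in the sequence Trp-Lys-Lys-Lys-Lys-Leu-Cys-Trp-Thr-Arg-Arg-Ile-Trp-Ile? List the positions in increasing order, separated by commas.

2, 3, 4, 5, 10, 11

K, R, and H are the three residues with basic side chains (ε-amine, guanidinium, and imidazole respectively).
Matching residues: Lys2, Lys3, Lys4, Lys5, Arg10, Arg11.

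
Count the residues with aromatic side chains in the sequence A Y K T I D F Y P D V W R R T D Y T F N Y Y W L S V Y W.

11

Phenylalanine (F), tryptophan (W), and tyrosine (Y) have aromatic ring side chains.
Matching residues: Y2, F7, Y8, W12, Y17, F19, Y21, Y22, W23, Y27, W28.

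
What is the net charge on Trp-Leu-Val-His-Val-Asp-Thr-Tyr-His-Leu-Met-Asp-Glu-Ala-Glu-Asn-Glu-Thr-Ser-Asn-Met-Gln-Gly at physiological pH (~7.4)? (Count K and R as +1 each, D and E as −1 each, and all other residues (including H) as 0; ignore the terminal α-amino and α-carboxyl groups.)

Positive (K, R): none → +0.
Negative (D, E): Asp6, Asp12, Glu13, Glu15, Glu17 → −5.
Net charge = (+0) + (−5) = −5.

-5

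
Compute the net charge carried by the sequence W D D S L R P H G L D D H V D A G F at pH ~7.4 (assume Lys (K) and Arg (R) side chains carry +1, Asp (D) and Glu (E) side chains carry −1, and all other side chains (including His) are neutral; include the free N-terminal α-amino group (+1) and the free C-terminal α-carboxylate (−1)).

Positive (K, R): R6 → +1.
Negative (D, E): D2, D3, D11, D12, D15 → −5.
The N-terminus (+1) and C-terminus (−1) cancel.
Net charge = (+1) + (−5) = −4.

-4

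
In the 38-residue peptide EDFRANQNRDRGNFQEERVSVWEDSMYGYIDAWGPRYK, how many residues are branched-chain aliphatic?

Valine (V), leucine (L), and isoleucine (I) are the branched-chain amino acids.
Matching residues: V19, V21, I30.

3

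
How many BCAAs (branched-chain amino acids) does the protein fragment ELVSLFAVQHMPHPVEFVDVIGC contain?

8

The BCAAs are Val, Leu, and Ile — aliphatic side chains with a branch point.
Matching residues: L2, V3, L5, V8, V15, V18, V20, I21.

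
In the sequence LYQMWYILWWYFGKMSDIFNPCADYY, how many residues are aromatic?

Phenylalanine (F), tryptophan (W), and tyrosine (Y) have aromatic ring side chains.
Matching residues: Y2, W5, Y6, W9, W10, Y11, F12, F19, Y25, Y26.

10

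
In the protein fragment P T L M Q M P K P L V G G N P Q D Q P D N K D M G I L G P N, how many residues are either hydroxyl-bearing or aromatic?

1

Hydroxyl-bearing: S, T, Y. Aromatic: F, W, Y.
Hydroxyl-bearing residues here: T2 (1).
Aromatic residues here: none (0).
(Y belongs to both groups, but none appear in this sequence.) Total = 1 + 0 = 1.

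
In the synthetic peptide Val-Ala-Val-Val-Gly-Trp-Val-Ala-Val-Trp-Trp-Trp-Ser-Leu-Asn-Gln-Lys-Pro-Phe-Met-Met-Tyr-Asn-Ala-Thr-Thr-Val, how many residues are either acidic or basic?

1

Acidic: D, E. Basic: H, K, R.
Acidic residues here: none (0).
Basic residues here: Lys17 (1).
The two groups share no amino acid, so total = 0 + 1 = 1.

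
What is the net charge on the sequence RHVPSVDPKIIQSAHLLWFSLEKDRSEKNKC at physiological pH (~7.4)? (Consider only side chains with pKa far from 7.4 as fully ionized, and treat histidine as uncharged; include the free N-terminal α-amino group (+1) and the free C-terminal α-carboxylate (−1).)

The side chains ionized at physiological pH are Lys/Arg (+1) and Asp/Glu (−1); with His treated as neutral, nothing else contributes.
Positive (K, R): R1, K9, K23, R25, K28, K30 → +6.
Negative (D, E): D7, E22, D24, E27 → −4.
The N-terminus (+1) and C-terminus (−1) cancel.
Net charge = (+6) + (−4) = +2.

+2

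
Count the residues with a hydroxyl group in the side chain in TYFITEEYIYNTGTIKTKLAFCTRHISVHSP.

11

S, T, and Y are the three residues with a side-chain hydroxyl.
Matching residues: T1, Y2, T5, Y8, Y10, T12, T14, T17, T23, S27, S30.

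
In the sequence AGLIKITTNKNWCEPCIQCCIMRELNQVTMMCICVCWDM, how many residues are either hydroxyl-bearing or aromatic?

5

Hydroxyl-bearing: S, T, Y. Aromatic: F, W, Y.
Hydroxyl-bearing residues here: T7, T8, T29 (3).
Aromatic residues here: W12, W37 (2).
(Y belongs to both groups, but none appear in this sequence.) Total = 3 + 2 = 5.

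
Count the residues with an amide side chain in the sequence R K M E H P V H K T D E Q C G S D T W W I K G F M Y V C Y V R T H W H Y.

Asparagine (N) and glutamine (Q) have uncharged amide side chains.
Matching residues: Q13.

1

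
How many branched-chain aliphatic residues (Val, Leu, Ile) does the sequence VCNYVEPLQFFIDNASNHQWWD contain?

Matching residues: V1, V5, L8, I12.

4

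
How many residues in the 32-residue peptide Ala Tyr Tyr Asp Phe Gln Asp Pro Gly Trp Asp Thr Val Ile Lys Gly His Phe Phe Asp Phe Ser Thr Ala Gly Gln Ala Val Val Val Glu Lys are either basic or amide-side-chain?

Basic: H, K, R. Amide-side-chain: N, Q.
Basic residues here: Lys15, His17, Lys32 (3).
Amide-side-chain residues here: Gln6, Gln26 (2).
The two groups share no amino acid, so total = 3 + 2 = 5.

5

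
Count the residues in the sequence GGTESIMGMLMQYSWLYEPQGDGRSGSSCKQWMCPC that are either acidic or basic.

Acidic: D, E. Basic: H, K, R.
Acidic residues here: E4, E18, D22 (3).
Basic residues here: R24, K30 (2).
The two groups share no amino acid, so total = 3 + 2 = 5.

5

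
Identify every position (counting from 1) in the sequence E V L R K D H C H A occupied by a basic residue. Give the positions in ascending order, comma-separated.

4, 5, 7, 9

The basic amino acids are Lys (K), Arg (R), and His (H).
Matching residues: R4, K5, H7, H9.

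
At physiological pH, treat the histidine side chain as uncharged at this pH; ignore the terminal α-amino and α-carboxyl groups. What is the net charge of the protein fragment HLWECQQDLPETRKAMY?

-1

The side chains ionized at physiological pH are Lys/Arg (+1) and Asp/Glu (−1); with His treated as neutral, nothing else contributes.
Positive (K, R): R13, K14 → +2.
Negative (D, E): E4, D8, E11 → −3.
Net charge = (+2) + (−3) = −1.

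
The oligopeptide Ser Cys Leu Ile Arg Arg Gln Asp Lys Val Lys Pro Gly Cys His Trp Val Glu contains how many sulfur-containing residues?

The sulfur-bearing residues are cysteine (–SH) and methionine (–S–CH₃).
Matching residues: Cys2, Cys14.

2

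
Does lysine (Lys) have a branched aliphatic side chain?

No

V, L, and I make up the branched-chain aliphatic group.
Lysine is not in this group.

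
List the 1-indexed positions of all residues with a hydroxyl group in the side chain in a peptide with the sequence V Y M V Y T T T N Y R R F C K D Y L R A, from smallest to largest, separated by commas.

2, 5, 6, 7, 8, 10, 17

Serine (S), threonine (T), and tyrosine (Y) each carry a hydroxyl group on the side chain.
Matching residues: Y2, Y5, T6, T7, T8, Y10, Y17.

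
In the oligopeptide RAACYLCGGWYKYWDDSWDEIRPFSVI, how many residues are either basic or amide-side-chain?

Basic: H, K, R. Amide-side-chain: N, Q.
Basic residues here: R1, K12, R22 (3).
Amide-side-chain residues here: none (0).
The two groups share no amino acid, so total = 3 + 0 = 3.

3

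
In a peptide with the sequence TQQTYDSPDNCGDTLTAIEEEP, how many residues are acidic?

6

Only D (aspartate) and E (glutamate) carry a side-chain carboxylic acid.
Matching residues: D6, D9, D13, E19, E20, E21.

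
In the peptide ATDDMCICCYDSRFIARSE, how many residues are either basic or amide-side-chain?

Basic: H, K, R. Amide-side-chain: N, Q.
Basic residues here: R13, R17 (2).
Amide-side-chain residues here: none (0).
The two groups share no amino acid, so total = 2 + 0 = 2.

2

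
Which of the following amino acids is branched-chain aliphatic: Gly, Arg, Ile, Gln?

The BCAAs are Val, Leu, and Ile — aliphatic side chains with a branch point.
Of the listed options, only Ile belongs to this group.

Ile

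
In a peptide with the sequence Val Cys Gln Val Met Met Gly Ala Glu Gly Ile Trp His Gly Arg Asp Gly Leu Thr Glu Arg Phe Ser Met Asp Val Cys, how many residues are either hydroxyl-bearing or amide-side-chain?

3

Hydroxyl-bearing: S, T, Y. Amide-side-chain: N, Q.
Hydroxyl-bearing residues here: Thr19, Ser23 (2).
Amide-side-chain residues here: Gln3 (1).
The two groups share no amino acid, so total = 2 + 1 = 3.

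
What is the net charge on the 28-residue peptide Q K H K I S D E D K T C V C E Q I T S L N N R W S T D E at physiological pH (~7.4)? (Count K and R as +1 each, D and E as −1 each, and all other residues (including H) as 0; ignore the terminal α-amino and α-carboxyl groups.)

-2

Positive (K, R): K2, K4, K10, R23 → +4.
Negative (D, E): D7, E8, D9, E15, D27, E28 → −6.
Net charge = (+4) + (−6) = −2.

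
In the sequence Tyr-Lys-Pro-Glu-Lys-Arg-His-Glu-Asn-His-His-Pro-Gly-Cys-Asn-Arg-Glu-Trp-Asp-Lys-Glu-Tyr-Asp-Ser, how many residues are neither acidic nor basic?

Acidic: D, E. Basic: K, R, H. All other residues are neither.
Matching residues: Tyr1, Pro3, Asn9, Pro12, Gly13, Cys14, Asn15, Trp18, Tyr22, Ser24.

10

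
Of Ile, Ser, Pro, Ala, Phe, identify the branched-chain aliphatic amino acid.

V, L, and I make up the branched-chain aliphatic group.
Of the listed options, only Ile belongs to this group.

Ile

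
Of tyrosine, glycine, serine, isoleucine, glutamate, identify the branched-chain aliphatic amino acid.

Valine (V), leucine (L), and isoleucine (I) are the branched-chain amino acids.
Of the listed options, only isoleucine belongs to this group.

isoleucine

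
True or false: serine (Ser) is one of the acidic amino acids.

The acidic residues are Asp (D) and Glu (E), whose side chains end in a carboxylate group.
Serine is not in this group.

False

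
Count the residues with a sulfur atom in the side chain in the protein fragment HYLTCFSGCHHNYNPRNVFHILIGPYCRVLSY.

Cysteine (C, thiol) and methionine (M, thioether) are the two sulfur-containing amino acids.
Matching residues: C5, C9, C27.

3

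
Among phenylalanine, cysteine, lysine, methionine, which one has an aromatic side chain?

F, W, and Y each carry an aromatic ring on the side chain.
Of the listed options, only phenylalanine belongs to this group.

phenylalanine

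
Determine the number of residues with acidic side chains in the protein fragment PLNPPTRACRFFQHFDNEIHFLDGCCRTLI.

Aspartate (D) and glutamate (E) have carboxylic-acid side chains and are the acidic amino acids.
Matching residues: D16, E18, D23.

3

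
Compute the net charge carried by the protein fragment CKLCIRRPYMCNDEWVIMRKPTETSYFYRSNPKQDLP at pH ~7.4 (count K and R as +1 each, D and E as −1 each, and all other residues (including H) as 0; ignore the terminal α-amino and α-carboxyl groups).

Positive (K, R): K2, R6, R7, R19, K20, R29, K33 → +7.
Negative (D, E): D13, E14, E23, D35 → −4.
Net charge = (+7) + (−4) = +3.

+3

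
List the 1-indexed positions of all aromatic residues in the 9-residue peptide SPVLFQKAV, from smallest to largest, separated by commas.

The aromatic amino acids are Phe (F, benzyl), Trp (W, indole), and Tyr (Y, phenol).
Matching residues: F5.

5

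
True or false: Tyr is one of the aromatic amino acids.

Phenylalanine (F), tryptophan (W), and tyrosine (Y) have aromatic ring side chains.
Tyrosine is in this group.

True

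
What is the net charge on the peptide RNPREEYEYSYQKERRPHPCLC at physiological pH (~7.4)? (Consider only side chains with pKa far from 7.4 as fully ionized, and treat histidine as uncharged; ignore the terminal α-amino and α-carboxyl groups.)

+1

The side chains ionized at physiological pH are Lys/Arg (+1) and Asp/Glu (−1); with His treated as neutral, nothing else contributes.
Positive (K, R): R1, R4, K13, R15, R16 → +5.
Negative (D, E): E5, E6, E8, E14 → −4.
Net charge = (+5) + (−4) = +1.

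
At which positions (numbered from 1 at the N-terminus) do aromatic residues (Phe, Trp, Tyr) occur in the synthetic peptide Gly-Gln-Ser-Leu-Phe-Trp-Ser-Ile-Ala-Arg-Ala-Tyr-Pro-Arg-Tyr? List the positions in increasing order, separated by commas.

5, 6, 12, 15

Matching residues: Phe5, Trp6, Tyr12, Tyr15.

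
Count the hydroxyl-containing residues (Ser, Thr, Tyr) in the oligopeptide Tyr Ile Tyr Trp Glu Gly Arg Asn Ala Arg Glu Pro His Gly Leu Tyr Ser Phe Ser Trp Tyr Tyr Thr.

8

Matching residues: Tyr1, Tyr3, Tyr16, Ser17, Ser19, Tyr21, Tyr22, Thr23.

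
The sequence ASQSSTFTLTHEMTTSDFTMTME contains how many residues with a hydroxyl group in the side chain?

Serine (S), threonine (T), and tyrosine (Y) each carry a hydroxyl group on the side chain.
Matching residues: S2, S4, S5, T6, T8, T10, T14, T15, S16, T19, T21.

11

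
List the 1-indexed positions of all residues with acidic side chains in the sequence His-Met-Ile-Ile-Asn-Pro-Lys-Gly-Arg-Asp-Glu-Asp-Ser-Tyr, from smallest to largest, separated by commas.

10, 11, 12

Aspartate (D) and glutamate (E) have carboxylic-acid side chains and are the acidic amino acids.
Matching residues: Asp10, Glu11, Asp12.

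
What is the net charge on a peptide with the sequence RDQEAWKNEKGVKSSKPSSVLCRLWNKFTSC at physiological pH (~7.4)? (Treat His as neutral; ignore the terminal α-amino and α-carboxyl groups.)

Near pH 7.4, K and R contribute +1 each, D and E contribute −1 each, and every other side chain (His included, as stated) is uncharged.
Positive (K, R): R1, K7, K10, K13, K16, R23, K27 → +7.
Negative (D, E): D2, E4, E9 → −3.
Net charge = (+7) + (−3) = +4.

+4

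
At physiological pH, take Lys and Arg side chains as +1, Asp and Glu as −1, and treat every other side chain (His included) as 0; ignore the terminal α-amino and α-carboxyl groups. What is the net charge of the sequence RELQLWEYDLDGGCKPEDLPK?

Positive (K, R): R1, K15, K21 → +3.
Negative (D, E): E2, E7, D9, D11, E17, D18 → −6.
Net charge = (+3) + (−6) = −3.

-3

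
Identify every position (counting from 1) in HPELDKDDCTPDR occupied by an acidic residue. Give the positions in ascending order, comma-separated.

Only D (aspartate) and E (glutamate) carry a side-chain carboxylic acid.
Matching residues: E3, D5, D7, D8, D12.

3, 5, 7, 8, 12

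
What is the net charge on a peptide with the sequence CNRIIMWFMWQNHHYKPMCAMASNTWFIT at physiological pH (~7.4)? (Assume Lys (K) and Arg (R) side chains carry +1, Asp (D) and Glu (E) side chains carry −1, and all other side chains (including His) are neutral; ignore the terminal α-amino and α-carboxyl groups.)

Positive (K, R): R3, K16 → +2.
Negative (D, E): none → −0.
Net charge = (+2) + (−0) = +2.

+2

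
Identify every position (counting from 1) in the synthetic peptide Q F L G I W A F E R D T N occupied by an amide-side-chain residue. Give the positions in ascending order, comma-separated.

The amide-side-chain residues are Asn (N) and Gln (Q).
Matching residues: Q1, N13.

1, 13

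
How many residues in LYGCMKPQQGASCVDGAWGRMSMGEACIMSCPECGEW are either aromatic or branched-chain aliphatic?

6

Aromatic: F, W, Y. Branched-chain aliphatic: I, L, V.
Aromatic residues here: Y2, W18, W37 (3).
Branched-chain aliphatic residues here: L1, V14, I28 (3).
The two groups share no amino acid, so total = 3 + 3 = 6.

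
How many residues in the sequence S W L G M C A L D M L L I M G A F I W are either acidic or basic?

Acidic: D, E. Basic: H, K, R.
Acidic residues here: D9 (1).
Basic residues here: none (0).
The two groups share no amino acid, so total = 1 + 0 = 1.

1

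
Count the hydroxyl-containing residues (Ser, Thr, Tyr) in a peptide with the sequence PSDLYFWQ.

Matching residues: S2, Y5.

2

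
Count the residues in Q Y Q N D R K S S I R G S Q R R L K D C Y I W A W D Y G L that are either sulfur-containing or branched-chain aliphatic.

Sulfur-containing: C, M. Branched-chain aliphatic: I, L, V.
Sulfur-containing residues here: C20 (1).
Branched-chain aliphatic residues here: I10, L17, I22, L29 (4).
The two groups share no amino acid, so total = 1 + 4 = 5.

5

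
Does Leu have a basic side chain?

The basic amino acids are Lys (K), Arg (R), and His (H).
Leucine is not in this group.

No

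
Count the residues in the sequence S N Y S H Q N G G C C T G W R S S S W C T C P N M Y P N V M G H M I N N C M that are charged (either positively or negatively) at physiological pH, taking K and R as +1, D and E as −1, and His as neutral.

Charged side chains at pH ~7.4: K, R (positive); D, E (negative).
Matching residues: R15.

1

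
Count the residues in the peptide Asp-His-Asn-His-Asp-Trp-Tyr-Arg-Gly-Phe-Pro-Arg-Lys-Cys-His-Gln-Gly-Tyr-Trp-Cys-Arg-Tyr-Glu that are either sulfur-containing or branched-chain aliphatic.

2

Sulfur-containing: C, M. Branched-chain aliphatic: I, L, V.
Sulfur-containing residues here: Cys14, Cys20 (2).
Branched-chain aliphatic residues here: none (0).
The two groups share no amino acid, so total = 2 + 0 = 2.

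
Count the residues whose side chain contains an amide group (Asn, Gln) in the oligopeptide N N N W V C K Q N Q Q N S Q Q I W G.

Matching residues: N1, N2, N3, Q8, N9, Q10, Q11, N12, Q14, Q15.

10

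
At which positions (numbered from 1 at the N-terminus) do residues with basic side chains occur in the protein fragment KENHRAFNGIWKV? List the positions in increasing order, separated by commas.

1, 4, 5, 12

The basic amino acids are Lys (K), Arg (R), and His (H).
Matching residues: K1, H4, R5, K12.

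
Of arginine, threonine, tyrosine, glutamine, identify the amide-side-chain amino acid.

Asparagine (N) and glutamine (Q) have uncharged amide side chains.
Of the listed options, only glutamine belongs to this group.

glutamine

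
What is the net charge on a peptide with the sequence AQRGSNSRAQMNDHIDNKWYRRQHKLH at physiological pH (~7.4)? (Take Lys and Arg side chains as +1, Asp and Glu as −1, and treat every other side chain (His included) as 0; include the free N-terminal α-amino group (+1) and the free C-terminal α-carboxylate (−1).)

+4

Positive (K, R): R3, R8, K18, R21, R22, K25 → +6.
Negative (D, E): D13, D16 → −2.
The N-terminus (+1) and C-terminus (−1) cancel.
Net charge = (+6) + (−2) = +4.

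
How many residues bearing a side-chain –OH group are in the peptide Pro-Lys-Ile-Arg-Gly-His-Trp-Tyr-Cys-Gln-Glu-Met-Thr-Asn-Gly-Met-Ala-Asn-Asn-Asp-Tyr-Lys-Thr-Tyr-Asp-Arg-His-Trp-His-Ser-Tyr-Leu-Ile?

7

The –OH-bearing residues are Ser, Thr (aliphatic alcohols), and Tyr (phenol).
Matching residues: Tyr8, Thr13, Tyr21, Thr23, Tyr24, Ser30, Tyr31.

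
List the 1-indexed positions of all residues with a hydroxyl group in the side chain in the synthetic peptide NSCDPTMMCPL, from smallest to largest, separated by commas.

S, T, and Y are the three residues with a side-chain hydroxyl.
Matching residues: S2, T6.

2, 6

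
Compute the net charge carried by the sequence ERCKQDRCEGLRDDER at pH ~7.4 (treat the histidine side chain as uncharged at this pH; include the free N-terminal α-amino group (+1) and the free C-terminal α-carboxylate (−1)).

-1

The side chains ionized at physiological pH are Lys/Arg (+1) and Asp/Glu (−1); with His treated as neutral, nothing else contributes.
Positive (K, R): R2, K4, R7, R12, R16 → +5.
Negative (D, E): E1, D6, E9, D13, D14, E15 → −6.
The N-terminus (+1) and C-terminus (−1) cancel.
Net charge = (+5) + (−6) = −1.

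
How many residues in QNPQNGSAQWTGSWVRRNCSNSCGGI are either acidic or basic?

Acidic: D, E. Basic: H, K, R.
Acidic residues here: none (0).
Basic residues here: R16, R17 (2).
The two groups share no amino acid, so total = 0 + 2 = 2.

2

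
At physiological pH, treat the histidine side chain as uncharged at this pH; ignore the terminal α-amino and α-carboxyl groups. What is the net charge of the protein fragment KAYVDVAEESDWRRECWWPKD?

Near pH 7.4, K and R contribute +1 each, D and E contribute −1 each, and every other side chain (His included, as stated) is uncharged.
Positive (K, R): K1, R13, R14, K20 → +4.
Negative (D, E): D5, E8, E9, D11, E15, D21 → −6.
Net charge = (+4) + (−6) = −2.

-2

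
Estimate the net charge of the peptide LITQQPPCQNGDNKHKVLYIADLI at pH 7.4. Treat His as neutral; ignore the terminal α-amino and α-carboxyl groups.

Near pH 7.4, K and R contribute +1 each, D and E contribute −1 each, and every other side chain (His included, as stated) is uncharged.
Positive (K, R): K14, K16 → +2.
Negative (D, E): D12, D22 → −2.
Net charge = (+2) + (−2) = 0.

0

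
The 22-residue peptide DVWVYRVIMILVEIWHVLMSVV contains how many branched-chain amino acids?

The BCAAs are Val, Leu, and Ile — aliphatic side chains with a branch point.
Matching residues: V2, V4, V7, I8, I10, L11, V12, I14, V17, L18, V21, V22.

12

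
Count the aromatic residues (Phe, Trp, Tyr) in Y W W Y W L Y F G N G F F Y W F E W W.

14

Matching residues: Y1, W2, W3, Y4, W5, Y7, F8, F12, F13, Y14, W15, F16, W18, W19.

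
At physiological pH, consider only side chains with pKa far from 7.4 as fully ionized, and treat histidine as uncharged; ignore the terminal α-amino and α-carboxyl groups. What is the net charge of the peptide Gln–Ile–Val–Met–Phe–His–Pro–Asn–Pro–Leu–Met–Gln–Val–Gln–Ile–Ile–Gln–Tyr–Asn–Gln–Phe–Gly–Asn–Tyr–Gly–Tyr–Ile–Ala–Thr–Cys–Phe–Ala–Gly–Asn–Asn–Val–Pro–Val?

At pH ~7.4 the Lys and Arg side chains are protonated (+1), the Asp and Glu side chains are deprotonated (−1), and with His taken as neutral all other side chains carry no charge.
Positive (K, R): none → +0.
Negative (D, E): none → −0.
Net charge = (+0) + (−0) = 0.

0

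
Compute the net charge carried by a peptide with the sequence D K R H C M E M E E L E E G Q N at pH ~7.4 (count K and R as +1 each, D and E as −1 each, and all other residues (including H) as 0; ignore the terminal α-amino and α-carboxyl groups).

Positive (K, R): K2, R3 → +2.
Negative (D, E): D1, E7, E9, E10, E12, E13 → −6.
Net charge = (+2) + (−6) = −4.

-4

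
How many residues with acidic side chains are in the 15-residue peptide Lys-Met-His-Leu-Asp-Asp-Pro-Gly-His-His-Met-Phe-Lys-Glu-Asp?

4

Aspartate (D) and glutamate (E) have carboxylic-acid side chains and are the acidic amino acids.
Matching residues: Asp5, Asp6, Glu14, Asp15.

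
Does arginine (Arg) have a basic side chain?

Lysine (K), arginine (R), and histidine (H) have basic, nitrogen-containing side chains.
Arginine is in this group.

Yes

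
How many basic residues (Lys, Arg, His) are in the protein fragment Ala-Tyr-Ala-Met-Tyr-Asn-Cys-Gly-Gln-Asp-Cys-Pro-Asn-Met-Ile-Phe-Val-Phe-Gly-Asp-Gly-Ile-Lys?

Matching residues: Lys23.

1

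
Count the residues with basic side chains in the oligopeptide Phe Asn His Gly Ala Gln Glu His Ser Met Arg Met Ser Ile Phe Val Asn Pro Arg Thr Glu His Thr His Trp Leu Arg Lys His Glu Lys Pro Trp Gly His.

Lysine (K), arginine (R), and histidine (H) have basic, nitrogen-containing side chains.
Matching residues: His3, His8, Arg11, Arg19, His22, His24, Arg27, Lys28, His29, Lys31, His35.

11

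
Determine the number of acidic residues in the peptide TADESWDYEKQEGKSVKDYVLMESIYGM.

Only D (aspartate) and E (glutamate) carry a side-chain carboxylic acid.
Matching residues: D3, E4, D7, E9, E12, D18, E23.

7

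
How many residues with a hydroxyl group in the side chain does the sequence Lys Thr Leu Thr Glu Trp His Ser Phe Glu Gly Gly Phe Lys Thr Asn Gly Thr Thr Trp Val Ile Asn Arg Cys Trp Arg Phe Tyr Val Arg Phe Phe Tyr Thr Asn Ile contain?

9

The –OH-bearing residues are Ser, Thr (aliphatic alcohols), and Tyr (phenol).
Matching residues: Thr2, Thr4, Ser8, Thr15, Thr18, Thr19, Tyr29, Tyr34, Thr35.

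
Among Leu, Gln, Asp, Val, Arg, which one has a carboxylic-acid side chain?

Aspartate (D) and glutamate (E) have carboxylic-acid side chains and are the acidic amino acids.
Of the listed options, only Asp belongs to this group.

Asp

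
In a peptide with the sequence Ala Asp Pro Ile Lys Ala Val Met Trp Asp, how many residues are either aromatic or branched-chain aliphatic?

3

Aromatic: F, W, Y. Branched-chain aliphatic: I, L, V.
Aromatic residues here: Trp9 (1).
Branched-chain aliphatic residues here: Ile4, Val7 (2).
The two groups share no amino acid, so total = 1 + 2 = 3.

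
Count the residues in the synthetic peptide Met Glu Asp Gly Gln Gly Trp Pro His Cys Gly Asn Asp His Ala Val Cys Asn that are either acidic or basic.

5

Acidic: D, E. Basic: H, K, R.
Acidic residues here: Glu2, Asp3, Asp13 (3).
Basic residues here: His9, His14 (2).
The two groups share no amino acid, so total = 3 + 2 = 5.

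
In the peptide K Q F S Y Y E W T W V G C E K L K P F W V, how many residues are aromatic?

7

Phenylalanine (F), tryptophan (W), and tyrosine (Y) have aromatic ring side chains.
Matching residues: F3, Y5, Y6, W8, W10, F19, W20.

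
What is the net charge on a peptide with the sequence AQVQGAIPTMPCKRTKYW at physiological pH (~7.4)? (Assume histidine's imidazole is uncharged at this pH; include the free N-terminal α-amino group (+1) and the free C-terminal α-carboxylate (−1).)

+3

The side chains ionized at physiological pH are Lys/Arg (+1) and Asp/Glu (−1); with His treated as neutral, nothing else contributes.
Positive (K, R): K13, R14, K16 → +3.
Negative (D, E): none → −0.
The N-terminus (+1) and C-terminus (−1) cancel.
Net charge = (+3) + (−0) = +3.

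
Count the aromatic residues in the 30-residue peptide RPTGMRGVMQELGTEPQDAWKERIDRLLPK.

1

Phenylalanine (F), tryptophan (W), and tyrosine (Y) have aromatic ring side chains.
Matching residues: W20.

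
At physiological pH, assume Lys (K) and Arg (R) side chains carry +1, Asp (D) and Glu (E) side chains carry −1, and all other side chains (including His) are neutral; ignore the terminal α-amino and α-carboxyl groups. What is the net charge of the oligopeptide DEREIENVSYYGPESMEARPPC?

Positive (K, R): R3, R19 → +2.
Negative (D, E): D1, E2, E4, E6, E14, E17 → −6.
Net charge = (+2) + (−6) = −4.

-4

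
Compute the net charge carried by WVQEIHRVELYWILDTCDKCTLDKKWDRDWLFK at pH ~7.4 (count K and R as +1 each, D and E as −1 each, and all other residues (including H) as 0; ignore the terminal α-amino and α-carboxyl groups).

-1

Positive (K, R): R7, K19, K24, K25, R28, K33 → +6.
Negative (D, E): E4, E9, D15, D18, D23, D27, D29 → −7.
Net charge = (+6) + (−7) = −1.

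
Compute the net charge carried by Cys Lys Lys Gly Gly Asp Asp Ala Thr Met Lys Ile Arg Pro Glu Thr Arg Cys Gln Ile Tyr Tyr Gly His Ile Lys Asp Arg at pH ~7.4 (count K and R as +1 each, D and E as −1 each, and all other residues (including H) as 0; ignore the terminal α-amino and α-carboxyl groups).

+3

Positive (K, R): Lys2, Lys3, Lys11, Arg13, Arg17, Lys26, Arg28 → +7.
Negative (D, E): Asp6, Asp7, Glu15, Asp27 → −4.
Net charge = (+7) + (−4) = +3.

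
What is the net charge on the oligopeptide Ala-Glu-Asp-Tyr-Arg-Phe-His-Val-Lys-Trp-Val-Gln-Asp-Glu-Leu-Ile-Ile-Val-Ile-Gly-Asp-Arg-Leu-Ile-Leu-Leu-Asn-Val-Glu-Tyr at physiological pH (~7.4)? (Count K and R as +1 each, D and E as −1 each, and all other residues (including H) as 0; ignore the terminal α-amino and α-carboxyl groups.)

Positive (K, R): Arg5, Lys9, Arg22 → +3.
Negative (D, E): Glu2, Asp3, Asp13, Glu14, Asp21, Glu29 → −6.
Net charge = (+3) + (−6) = −3.

-3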